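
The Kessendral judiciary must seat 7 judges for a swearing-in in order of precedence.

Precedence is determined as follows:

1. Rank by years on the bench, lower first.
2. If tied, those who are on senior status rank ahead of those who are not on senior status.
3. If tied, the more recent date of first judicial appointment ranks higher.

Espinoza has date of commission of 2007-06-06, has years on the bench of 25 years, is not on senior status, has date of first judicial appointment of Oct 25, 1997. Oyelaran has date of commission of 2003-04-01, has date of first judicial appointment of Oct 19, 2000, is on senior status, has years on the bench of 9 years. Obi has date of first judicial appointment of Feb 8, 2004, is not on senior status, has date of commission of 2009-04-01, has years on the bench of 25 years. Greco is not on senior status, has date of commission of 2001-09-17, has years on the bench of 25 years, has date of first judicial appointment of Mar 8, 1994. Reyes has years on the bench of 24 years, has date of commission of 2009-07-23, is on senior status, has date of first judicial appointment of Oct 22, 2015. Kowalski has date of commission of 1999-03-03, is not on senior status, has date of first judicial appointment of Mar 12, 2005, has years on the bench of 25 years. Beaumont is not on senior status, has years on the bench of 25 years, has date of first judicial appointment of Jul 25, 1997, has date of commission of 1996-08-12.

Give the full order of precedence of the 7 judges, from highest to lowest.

By years on the bench (lower first): Oyelaran (9 years); then Reyes (24 years); then Kowalski, Obi, Espinoza, Beaumont and Greco (each 25 years).
Kowalski, Obi, Espinoza, Beaumont and Greco are each not on senior status, so the next rule applies.
Among Kowalski, Obi, Espinoza, Beaumont and Greco, by date of first judicial appointment (later first): Kowalski (Mar 12, 2005) before Obi (Feb 8, 2004) before Espinoza (Oct 25, 1997) before Beaumont (Jul 25, 1997) before Greco (Mar 8, 1994).
Full order: Oyelaran, Reyes, Kowalski, Obi, Espinoza, Beaumont, Greco.

Oyelaran, Reyes, Kowalski, Obi, Espinoza, Beaumont, Greco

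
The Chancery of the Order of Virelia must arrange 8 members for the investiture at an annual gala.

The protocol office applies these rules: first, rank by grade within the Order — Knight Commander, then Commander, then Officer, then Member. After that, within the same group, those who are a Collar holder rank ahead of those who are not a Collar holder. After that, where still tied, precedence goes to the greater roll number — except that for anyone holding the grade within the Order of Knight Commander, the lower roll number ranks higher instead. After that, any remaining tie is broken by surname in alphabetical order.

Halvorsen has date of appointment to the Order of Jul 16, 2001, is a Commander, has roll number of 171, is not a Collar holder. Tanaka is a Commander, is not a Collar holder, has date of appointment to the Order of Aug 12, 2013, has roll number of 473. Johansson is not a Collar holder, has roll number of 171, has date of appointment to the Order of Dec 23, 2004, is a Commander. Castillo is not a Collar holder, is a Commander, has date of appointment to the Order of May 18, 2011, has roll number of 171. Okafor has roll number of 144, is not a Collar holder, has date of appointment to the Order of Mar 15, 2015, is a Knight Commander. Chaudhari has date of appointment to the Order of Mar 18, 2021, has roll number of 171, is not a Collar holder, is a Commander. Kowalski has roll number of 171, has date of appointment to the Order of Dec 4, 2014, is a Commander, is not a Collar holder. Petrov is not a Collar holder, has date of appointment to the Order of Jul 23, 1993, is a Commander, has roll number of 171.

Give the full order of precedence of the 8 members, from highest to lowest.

By grade within the Order: Okafor (Knight Commander); then Tanaka, Castillo, Chaudhari, Halvorsen, Johansson, Kowalski and Petrov (Commander).
Tanaka, Castillo, Chaudhari, Halvorsen, Johansson, Kowalski and Petrov are each not a Collar holder, so the next rule applies.
Among Tanaka, Castillo, Chaudhari, Halvorsen, Johansson, Kowalski and Petrov, by roll number (higher first): Tanaka (473) before Castillo, Chaudhari, Halvorsen, Johansson, Kowalski and Petrov (171).
Among Castillo, Chaudhari, Halvorsen, Johansson, Kowalski and Petrov, alphabetically by surname: Castillo before Chaudhari before Halvorsen before Johansson before Kowalski before Petrov.
Full order: Okafor, Tanaka, Castillo, Chaudhari, Halvorsen, Johansson, Kowalski, Petrov.

Okafor, Tanaka, Castillo, Chaudhari, Halvorsen, Johansson, Kowalski, Petrov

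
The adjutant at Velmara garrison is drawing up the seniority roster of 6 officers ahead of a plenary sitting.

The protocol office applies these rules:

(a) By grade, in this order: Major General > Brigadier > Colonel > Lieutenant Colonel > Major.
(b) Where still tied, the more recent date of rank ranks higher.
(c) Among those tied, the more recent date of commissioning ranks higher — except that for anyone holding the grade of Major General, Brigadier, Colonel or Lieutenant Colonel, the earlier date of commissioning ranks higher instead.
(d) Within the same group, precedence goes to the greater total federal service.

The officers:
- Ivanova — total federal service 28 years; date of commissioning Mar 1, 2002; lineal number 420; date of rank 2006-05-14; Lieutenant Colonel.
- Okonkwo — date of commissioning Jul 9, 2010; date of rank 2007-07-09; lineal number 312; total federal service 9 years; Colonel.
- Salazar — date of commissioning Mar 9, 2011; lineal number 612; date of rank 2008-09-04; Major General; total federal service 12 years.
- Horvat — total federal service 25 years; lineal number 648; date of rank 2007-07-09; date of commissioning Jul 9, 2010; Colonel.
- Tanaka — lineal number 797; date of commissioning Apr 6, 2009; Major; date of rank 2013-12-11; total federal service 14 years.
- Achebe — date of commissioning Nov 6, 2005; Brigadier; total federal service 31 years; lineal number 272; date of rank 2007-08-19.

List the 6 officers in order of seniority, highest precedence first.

Salazar, Achebe, Horvat, Okonkwo, Ivanova, Tanaka

By grade: Salazar (Major General); then Achebe (Brigadier); then Horvat and Okonkwo (Colonel); then Ivanova (Lieutenant Colonel); then Tanaka (Major).
Horvat and Okonkwo both have date of rank 2007-07-09, so the next rule applies.
Horvat and Okonkwo both have date of commissioning Jul 9, 2010, so the next rule applies.
Among Horvat and Okonkwo, by total federal service (higher first): Horvat (25 years) before Okonkwo (9 years).
Full order: Salazar, Achebe, Horvat, Okonkwo, Ivanova, Tanaka.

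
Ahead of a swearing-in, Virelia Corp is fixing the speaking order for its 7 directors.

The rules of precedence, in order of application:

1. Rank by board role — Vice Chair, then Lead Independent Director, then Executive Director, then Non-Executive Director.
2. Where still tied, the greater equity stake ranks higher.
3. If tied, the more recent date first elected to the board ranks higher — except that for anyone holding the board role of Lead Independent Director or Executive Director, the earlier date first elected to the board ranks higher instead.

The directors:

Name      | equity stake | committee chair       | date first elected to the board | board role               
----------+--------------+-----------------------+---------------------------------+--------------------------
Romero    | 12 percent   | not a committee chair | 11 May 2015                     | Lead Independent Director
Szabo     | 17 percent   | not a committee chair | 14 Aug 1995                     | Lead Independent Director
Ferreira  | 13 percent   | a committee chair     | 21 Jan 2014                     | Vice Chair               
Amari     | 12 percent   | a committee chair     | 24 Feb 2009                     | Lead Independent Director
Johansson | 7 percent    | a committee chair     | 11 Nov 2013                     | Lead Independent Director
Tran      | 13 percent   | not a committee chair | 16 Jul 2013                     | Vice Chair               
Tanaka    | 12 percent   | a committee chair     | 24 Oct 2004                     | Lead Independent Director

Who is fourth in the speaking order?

By board role: Ferreira and Tran (Vice Chair); then Szabo, Tanaka, Amari, Romero and Johansson (Lead Independent Director).
Ferreira and Tran both have equity stake 13 percent, so the next rule applies.
Among Ferreira and Tran, by date first elected to the board (later first): Ferreira (21 Jan 2014) before Tran (16 Jul 2013).
Among Szabo, Tanaka, Amari, Romero and Johansson, by equity stake (higher first): Szabo (17 percent) before Tanaka, Amari and Romero (12 percent) before Johansson (7 percent).
Among Tanaka, Amari and Romero, by date first elected to the board (earlier first) (reversed rule for this group): Tanaka (24 Oct 2004) before Amari (24 Feb 2009) before Romero (11 May 2015).
Order: Ferreira, Tran, Szabo, Tanaka, Amari, Romero, Johansson.

Tanaka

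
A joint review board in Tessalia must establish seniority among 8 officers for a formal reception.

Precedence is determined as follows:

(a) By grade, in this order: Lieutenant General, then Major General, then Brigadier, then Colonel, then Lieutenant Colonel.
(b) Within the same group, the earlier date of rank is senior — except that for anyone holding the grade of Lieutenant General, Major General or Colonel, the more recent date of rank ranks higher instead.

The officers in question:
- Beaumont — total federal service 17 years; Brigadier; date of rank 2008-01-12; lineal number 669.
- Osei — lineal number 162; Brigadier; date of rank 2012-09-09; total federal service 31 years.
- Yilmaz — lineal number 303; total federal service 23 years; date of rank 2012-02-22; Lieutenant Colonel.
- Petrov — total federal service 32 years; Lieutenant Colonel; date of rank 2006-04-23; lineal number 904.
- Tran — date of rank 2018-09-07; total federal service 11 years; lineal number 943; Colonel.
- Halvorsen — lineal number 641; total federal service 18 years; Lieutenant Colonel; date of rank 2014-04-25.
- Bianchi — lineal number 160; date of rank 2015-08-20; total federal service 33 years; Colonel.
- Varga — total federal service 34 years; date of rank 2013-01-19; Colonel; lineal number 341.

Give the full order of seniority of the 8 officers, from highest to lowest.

Beaumont, Osei, Tran, Bianchi, Varga, Petrov, Yilmaz, Halvorsen

By grade: Beaumont and Osei (Brigadier); then Tran, Bianchi and Varga (Colonel); then Petrov, Yilmaz and Halvorsen (Lieutenant Colonel).
Among Beaumont and Osei, by date of rank (earlier first): Beaumont (2008-01-12) before Osei (2012-09-09).
Among Tran, Bianchi and Varga, by date of rank (later first) (reversed rule for this group): Tran (2018-09-07) before Bianchi (2015-08-20) before Varga (2013-01-19).
Among Petrov, Yilmaz and Halvorsen, by date of rank (earlier first): Petrov (2006-04-23) before Yilmaz (2012-02-22) before Halvorsen (2014-04-25).
Full order: Beaumont, Osei, Tran, Bianchi, Varga, Petrov, Yilmaz, Halvorsen.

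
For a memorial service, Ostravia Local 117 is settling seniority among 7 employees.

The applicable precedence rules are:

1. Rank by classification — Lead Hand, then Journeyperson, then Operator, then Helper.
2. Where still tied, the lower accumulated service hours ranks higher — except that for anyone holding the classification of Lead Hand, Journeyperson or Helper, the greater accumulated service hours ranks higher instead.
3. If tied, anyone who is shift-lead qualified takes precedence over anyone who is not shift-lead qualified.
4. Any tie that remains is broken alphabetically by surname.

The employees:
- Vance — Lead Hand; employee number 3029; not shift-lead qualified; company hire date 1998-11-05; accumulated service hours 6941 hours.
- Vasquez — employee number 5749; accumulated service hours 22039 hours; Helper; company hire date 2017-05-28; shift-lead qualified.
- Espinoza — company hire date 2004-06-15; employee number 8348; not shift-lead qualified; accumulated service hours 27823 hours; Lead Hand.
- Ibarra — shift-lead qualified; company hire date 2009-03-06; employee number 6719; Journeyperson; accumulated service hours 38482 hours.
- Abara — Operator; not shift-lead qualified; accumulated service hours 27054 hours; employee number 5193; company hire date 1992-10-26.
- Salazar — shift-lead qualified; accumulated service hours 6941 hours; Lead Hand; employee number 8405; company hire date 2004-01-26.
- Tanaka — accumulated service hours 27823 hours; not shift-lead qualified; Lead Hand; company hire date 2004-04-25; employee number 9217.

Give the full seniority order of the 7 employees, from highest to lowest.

Espinoza, Tanaka, Salazar, Vance, Ibarra, Abara, Vasquez

By classification: Espinoza, Tanaka, Salazar and Vance (Lead Hand); then Ibarra (Journeyperson); then Abara (Operator); then Vasquez (Helper).
Among Espinoza, Tanaka, Salazar and Vance, by accumulated service hours (higher first) (reversed rule for this group): Espinoza and Tanaka (27823 hours) before Salazar and Vance (6941 hours).
Espinoza and Tanaka are each not shift-lead qualified, so the next rule applies.
Among Espinoza and Tanaka, alphabetically by surname: Espinoza before Tanaka.
Among Salazar and Vance, shift-lead qualified before not shift-lead qualified: Salazar (shift-lead qualified) before Vance (not shift-lead qualified).
Full order: Espinoza, Tanaka, Salazar, Vance, Ibarra, Abara, Vasquez.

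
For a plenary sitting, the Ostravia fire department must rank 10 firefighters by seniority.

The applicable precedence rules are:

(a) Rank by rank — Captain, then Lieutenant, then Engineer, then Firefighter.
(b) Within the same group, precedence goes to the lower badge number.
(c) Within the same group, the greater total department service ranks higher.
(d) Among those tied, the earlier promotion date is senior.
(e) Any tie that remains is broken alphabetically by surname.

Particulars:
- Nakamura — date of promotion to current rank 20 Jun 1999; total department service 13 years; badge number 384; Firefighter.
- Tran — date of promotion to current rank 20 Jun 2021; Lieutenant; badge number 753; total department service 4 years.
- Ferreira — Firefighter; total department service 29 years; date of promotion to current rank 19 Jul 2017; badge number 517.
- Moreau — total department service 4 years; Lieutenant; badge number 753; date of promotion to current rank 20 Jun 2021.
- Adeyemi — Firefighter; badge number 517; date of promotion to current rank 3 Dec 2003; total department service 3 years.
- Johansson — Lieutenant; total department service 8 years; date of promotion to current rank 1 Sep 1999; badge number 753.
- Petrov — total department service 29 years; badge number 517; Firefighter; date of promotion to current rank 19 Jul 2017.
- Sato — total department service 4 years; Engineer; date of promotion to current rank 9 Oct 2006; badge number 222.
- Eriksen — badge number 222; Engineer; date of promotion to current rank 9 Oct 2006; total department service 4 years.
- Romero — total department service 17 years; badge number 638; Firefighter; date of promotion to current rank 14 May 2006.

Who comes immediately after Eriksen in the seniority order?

Sato

By rank: Johansson, Moreau and Tran (Lieutenant); then Eriksen and Sato (Engineer); then Nakamura, Ferreira, Petrov, Adeyemi and Romero (Firefighter).
Johansson, Moreau and Tran all have badge number 753, so the next rule applies.
Among Johansson, Moreau and Tran, by total department service (higher first): Johansson (8 years) before Moreau and Tran (4 years).
Moreau and Tran both have date of promotion to current rank 20 Jun 2021, so the next rule applies.
Among Moreau and Tran, alphabetically by surname: Moreau before Tran.
Eriksen and Sato both have badge number 222, so the next rule applies.
Eriksen and Sato both have total department service 4 years, so the next rule applies.
Eriksen and Sato both have date of promotion to current rank 9 Oct 2006, so the next rule applies.
Among Eriksen and Sato, alphabetically by surname: Eriksen before Sato.
Among Nakamura, Ferreira, Petrov, Adeyemi and Romero, by badge number (lower first): Nakamura (384) before Ferreira, Petrov and Adeyemi (517) before Romero (638).
Among Ferreira, Petrov and Adeyemi, by total department service (higher first): Ferreira and Petrov (29 years) before Adeyemi (3 years).
Ferreira and Petrov both have date of promotion to current rank 19 Jul 2017, so the next rule applies.
Among Ferreira and Petrov, alphabetically by surname: Ferreira before Petrov.
Order: Johansson, Moreau, Tran, Eriksen, Sato, Nakamura, Ferreira, Petrov, Adeyemi, Romero.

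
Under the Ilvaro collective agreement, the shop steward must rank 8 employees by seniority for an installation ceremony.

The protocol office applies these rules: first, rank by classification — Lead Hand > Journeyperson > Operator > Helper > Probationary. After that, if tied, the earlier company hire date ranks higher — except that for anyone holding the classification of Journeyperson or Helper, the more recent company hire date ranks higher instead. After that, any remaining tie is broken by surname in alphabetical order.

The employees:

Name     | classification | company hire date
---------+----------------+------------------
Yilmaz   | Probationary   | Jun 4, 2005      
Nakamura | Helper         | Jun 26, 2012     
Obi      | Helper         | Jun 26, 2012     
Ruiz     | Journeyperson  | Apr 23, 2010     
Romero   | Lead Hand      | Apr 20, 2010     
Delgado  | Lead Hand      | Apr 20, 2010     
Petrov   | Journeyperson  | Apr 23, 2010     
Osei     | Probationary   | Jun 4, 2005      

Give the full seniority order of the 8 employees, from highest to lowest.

By classification: Delgado and Romero (Lead Hand); then Petrov and Ruiz (Journeyperson); then Nakamura and Obi (Helper); then Osei and Yilmaz (Probationary).
Delgado and Romero both have company hire date Apr 20, 2010, so the next rule applies.
Among Delgado and Romero, alphabetically by surname: Delgado before Romero.
Petrov and Ruiz both have company hire date Apr 23, 2010, so the next rule applies.
Among Petrov and Ruiz, alphabetically by surname: Petrov before Ruiz.
Nakamura and Obi both have company hire date Jun 26, 2012, so the next rule applies.
Among Nakamura and Obi, alphabetically by surname: Nakamura before Obi.
Osei and Yilmaz both have company hire date Jun 4, 2005, so the next rule applies.
Among Osei and Yilmaz, alphabetically by surname: Osei before Yilmaz.
Full order: Delgado, Romero, Petrov, Ruiz, Nakamura, Obi, Osei, Yilmaz.

Delgado, Romero, Petrov, Ruiz, Nakamura, Obi, Osei, Yilmaz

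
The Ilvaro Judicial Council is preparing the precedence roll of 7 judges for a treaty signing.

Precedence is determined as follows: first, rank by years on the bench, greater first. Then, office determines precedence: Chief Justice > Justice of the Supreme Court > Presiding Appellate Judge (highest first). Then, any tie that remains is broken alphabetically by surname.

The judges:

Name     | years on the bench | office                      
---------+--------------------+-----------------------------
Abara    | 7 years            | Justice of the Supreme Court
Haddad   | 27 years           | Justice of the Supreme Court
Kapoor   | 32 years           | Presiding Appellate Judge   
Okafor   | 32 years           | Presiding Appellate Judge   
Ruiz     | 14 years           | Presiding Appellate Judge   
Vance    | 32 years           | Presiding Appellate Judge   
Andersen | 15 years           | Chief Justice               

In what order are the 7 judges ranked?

By years on the bench (higher first): Kapoor, Okafor and Vance (each 32 years); then Haddad (27 years); then Andersen (15 years); then Ruiz (14 years); then Abara (7 years).
Kapoor, Okafor and Vance are each Presiding Appellate Judge, so the next rule applies.
Among Kapoor, Okafor and Vance, alphabetically by surname: Kapoor before Okafor before Vance.
Full order: Kapoor, Okafor, Vance, Haddad, Andersen, Ruiz, Abara.

Kapoor, Okafor, Vance, Haddad, Andersen, Ruiz, Abara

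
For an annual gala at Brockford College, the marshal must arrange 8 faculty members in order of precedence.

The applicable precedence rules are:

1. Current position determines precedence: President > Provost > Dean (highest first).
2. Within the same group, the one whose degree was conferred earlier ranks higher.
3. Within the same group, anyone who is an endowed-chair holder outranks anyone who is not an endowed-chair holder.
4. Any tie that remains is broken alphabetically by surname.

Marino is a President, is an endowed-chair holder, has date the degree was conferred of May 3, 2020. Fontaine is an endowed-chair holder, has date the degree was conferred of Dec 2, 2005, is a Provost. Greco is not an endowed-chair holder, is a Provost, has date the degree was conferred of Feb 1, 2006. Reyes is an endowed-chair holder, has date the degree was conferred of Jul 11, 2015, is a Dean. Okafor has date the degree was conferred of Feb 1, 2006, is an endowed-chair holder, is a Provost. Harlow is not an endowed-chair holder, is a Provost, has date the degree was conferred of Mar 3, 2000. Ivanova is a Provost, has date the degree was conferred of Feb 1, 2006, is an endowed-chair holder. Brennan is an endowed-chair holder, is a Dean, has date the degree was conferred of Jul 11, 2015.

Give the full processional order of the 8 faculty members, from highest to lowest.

By current position: Marino (President); then Harlow, Fontaine, Ivanova, Okafor and Greco (Provost); then Brennan and Reyes (Dean).
Among Harlow, Fontaine, Ivanova, Okafor and Greco, by date the degree was conferred (earlier first): Harlow (Mar 3, 2000) before Fontaine (Dec 2, 2005) before Ivanova, Okafor and Greco (Feb 1, 2006).
Among Ivanova, Okafor and Greco, an endowed-chair holder before not an endowed-chair holder: Ivanova and Okafor (an endowed-chair holder) before Greco (not an endowed-chair holder).
Among Ivanova and Okafor, alphabetically by surname: Ivanova before Okafor.
Brennan and Reyes both have date the degree was conferred Jul 11, 2015, so the next rule applies.
Brennan and Reyes are each an endowed-chair holder, so the next rule applies.
Among Brennan and Reyes, alphabetically by surname: Brennan before Reyes.
Full order: Marino, Harlow, Fontaine, Ivanova, Okafor, Greco, Brennan, Reyes.

Marino, Harlow, Fontaine, Ivanova, Okafor, Greco, Brennan, Reyes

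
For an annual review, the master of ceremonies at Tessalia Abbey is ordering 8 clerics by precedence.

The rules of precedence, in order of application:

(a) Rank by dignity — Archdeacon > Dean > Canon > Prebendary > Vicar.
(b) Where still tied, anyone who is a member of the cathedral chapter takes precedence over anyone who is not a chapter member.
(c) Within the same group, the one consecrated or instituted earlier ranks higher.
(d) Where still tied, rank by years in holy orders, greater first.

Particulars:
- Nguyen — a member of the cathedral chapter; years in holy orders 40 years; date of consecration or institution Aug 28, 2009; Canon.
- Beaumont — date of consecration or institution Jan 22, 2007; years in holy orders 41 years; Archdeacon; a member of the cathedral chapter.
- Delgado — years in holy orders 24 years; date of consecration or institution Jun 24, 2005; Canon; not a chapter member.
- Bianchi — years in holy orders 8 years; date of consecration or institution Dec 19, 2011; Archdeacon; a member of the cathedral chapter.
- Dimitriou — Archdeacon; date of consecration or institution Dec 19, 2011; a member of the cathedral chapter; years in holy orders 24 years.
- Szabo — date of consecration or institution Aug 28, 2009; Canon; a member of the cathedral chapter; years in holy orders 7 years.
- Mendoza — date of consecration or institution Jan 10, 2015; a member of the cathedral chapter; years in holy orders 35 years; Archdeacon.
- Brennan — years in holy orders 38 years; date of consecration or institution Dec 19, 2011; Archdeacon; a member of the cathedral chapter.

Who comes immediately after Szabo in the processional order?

Delgado

By dignity: Beaumont, Brennan, Dimitriou, Bianchi and Mendoza (Archdeacon); then Nguyen, Szabo and Delgado (Canon).
Beaumont, Brennan, Dimitriou, Bianchi and Mendoza are each a member of the cathedral chapter, so the next rule applies.
Among Beaumont, Brennan, Dimitriou, Bianchi and Mendoza, by date of consecration or institution (earlier first): Beaumont (Jan 22, 2007) before Brennan, Dimitriou and Bianchi (Dec 19, 2011) before Mendoza (Jan 10, 2015).
Among Brennan, Dimitriou and Bianchi, by years in holy orders (higher first): Brennan (38 years) before Dimitriou (24 years) before Bianchi (8 years).
Among Nguyen, Szabo and Delgado, a member of the cathedral chapter before not a chapter member: Nguyen and Szabo (a member of the cathedral chapter) before Delgado (not a chapter member).
Nguyen and Szabo both have date of consecration or institution Aug 28, 2009, so the next rule applies.
Among Nguyen and Szabo, by years in holy orders (higher first): Nguyen (40 years) before Szabo (7 years).
Order: Beaumont, Brennan, Dimitriou, Bianchi, Mendoza, Nguyen, Szabo, Delgado.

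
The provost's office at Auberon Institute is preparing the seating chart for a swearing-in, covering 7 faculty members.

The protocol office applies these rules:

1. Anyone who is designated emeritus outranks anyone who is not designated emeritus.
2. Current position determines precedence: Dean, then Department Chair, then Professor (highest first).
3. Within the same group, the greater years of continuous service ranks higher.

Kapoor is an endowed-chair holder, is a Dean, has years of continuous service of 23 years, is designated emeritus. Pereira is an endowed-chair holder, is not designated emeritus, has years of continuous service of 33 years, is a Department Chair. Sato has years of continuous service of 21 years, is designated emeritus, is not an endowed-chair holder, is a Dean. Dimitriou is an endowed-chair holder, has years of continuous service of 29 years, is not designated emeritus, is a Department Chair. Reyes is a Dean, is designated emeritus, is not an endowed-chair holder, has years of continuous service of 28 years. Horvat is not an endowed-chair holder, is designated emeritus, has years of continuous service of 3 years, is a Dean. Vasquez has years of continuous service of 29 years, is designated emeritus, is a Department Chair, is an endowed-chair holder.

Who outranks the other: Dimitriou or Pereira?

Pereira

By the first rule: Reyes, Kapoor, Sato, Horvat and Vasquez (each designated emeritus); then Pereira and Dimitriou (both not designated emeritus).
Among Reyes, Kapoor, Sato, Horvat and Vasquez, by current position: Reyes, Kapoor, Sato and Horvat (Dean) before Vasquez (Department Chair).
Among Reyes, Kapoor, Sato and Horvat, by years of continuous service (higher first): Reyes (28 years) before Kapoor (23 years) before Sato (21 years) before Horvat (3 years).
Pereira and Dimitriou are each Department Chair, so the next rule applies.
Among Pereira and Dimitriou, by years of continuous service (higher first): Pereira (33 years) before Dimitriou (29 years).
So Pereira takes precedence.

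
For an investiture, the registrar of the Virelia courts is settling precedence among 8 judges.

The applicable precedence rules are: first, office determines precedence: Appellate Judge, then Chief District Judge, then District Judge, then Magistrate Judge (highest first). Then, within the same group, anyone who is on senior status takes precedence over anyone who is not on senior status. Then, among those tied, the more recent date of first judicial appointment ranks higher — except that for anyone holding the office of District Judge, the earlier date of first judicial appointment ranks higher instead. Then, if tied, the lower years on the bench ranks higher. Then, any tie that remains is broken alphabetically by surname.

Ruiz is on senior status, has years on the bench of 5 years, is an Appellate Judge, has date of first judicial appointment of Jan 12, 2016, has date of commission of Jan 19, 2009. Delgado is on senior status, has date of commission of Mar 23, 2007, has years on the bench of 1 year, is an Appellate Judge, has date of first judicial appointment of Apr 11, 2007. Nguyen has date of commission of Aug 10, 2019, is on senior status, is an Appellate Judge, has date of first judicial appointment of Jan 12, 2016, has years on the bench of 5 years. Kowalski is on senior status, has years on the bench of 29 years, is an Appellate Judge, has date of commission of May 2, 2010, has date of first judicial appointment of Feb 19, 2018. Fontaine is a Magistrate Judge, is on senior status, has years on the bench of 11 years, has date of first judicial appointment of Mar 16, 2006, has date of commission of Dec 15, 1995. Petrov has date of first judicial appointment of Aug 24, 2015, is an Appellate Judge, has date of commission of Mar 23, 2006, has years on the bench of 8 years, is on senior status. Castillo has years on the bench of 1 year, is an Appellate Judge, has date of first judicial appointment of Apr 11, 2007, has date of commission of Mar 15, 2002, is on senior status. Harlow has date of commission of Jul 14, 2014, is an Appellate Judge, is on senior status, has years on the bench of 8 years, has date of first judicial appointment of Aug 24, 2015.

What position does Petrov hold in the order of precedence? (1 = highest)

By office: Kowalski, Nguyen, Ruiz, Harlow, Petrov, Castillo and Delgado (Appellate Judge); then Fontaine (Magistrate Judge).
Kowalski, Nguyen, Ruiz, Harlow, Petrov, Castillo and Delgado are each on senior status, so the next rule applies.
Among Kowalski, Nguyen, Ruiz, Harlow, Petrov, Castillo and Delgado, by date of first judicial appointment (later first): Kowalski (Feb 19, 2018) before Nguyen and Ruiz (Jan 12, 2016) before Harlow and Petrov (Aug 24, 2015) before Castillo and Delgado (Apr 11, 2007).
Nguyen and Ruiz both have years on the bench 5 years, so the next rule applies.
Among Nguyen and Ruiz, alphabetically by surname: Nguyen before Ruiz.
Harlow and Petrov both have years on the bench 8 years, so the next rule applies.
Among Harlow and Petrov, alphabetically by surname: Harlow before Petrov.
Castillo and Delgado both have years on the bench 1 year, so the next rule applies.
Among Castillo and Delgado, alphabetically by surname: Castillo before Delgado.
Order: Kowalski, Nguyen, Ruiz, Harlow, Petrov, Castillo, Delgado, Fontaine. So position 5.

5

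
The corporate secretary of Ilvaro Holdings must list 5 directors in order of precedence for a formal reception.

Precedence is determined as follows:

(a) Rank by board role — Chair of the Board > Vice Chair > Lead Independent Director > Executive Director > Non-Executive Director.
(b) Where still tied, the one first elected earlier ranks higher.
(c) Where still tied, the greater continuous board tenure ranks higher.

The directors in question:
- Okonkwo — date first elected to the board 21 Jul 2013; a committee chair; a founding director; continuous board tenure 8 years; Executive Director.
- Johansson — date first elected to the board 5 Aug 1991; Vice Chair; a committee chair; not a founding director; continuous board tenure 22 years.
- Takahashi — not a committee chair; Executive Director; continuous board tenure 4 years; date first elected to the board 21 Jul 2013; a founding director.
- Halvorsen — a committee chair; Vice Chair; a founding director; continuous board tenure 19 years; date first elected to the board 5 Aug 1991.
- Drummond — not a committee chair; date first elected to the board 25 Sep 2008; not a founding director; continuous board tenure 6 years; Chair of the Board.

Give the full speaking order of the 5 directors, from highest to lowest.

Drummond, Johansson, Halvorsen, Okonkwo, Takahashi

By board role: Drummond (Chair of the Board); then Johansson and Halvorsen (Vice Chair); then Okonkwo and Takahashi (Executive Director).
Johansson and Halvorsen both have date first elected to the board 5 Aug 1991, so the next rule applies.
Among Johansson and Halvorsen, by continuous board tenure (higher first): Johansson (22 years) before Halvorsen (19 years).
Okonkwo and Takahashi both have date first elected to the board 21 Jul 2013, so the next rule applies.
Among Okonkwo and Takahashi, by continuous board tenure (higher first): Okonkwo (8 years) before Takahashi (4 years).
Full order: Drummond, Johansson, Halvorsen, Okonkwo, Takahashi.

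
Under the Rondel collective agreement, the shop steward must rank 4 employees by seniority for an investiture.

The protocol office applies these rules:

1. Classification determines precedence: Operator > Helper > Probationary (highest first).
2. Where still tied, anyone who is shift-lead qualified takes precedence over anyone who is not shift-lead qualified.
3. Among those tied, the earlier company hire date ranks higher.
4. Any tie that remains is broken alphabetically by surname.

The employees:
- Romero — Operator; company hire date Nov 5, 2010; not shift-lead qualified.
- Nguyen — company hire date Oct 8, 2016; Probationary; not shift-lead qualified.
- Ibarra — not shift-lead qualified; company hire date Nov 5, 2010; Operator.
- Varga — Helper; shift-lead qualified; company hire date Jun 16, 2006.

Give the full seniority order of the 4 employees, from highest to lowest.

By classification: Ibarra and Romero (Operator); then Varga (Helper); then Nguyen (Probationary).
Ibarra and Romero are each not shift-lead qualified, so the next rule applies.
Ibarra and Romero both have company hire date Nov 5, 2010, so the next rule applies.
Among Ibarra and Romero, alphabetically by surname: Ibarra before Romero.
Full order: Ibarra, Romero, Varga, Nguyen.

Ibarra, Romero, Varga, Nguyen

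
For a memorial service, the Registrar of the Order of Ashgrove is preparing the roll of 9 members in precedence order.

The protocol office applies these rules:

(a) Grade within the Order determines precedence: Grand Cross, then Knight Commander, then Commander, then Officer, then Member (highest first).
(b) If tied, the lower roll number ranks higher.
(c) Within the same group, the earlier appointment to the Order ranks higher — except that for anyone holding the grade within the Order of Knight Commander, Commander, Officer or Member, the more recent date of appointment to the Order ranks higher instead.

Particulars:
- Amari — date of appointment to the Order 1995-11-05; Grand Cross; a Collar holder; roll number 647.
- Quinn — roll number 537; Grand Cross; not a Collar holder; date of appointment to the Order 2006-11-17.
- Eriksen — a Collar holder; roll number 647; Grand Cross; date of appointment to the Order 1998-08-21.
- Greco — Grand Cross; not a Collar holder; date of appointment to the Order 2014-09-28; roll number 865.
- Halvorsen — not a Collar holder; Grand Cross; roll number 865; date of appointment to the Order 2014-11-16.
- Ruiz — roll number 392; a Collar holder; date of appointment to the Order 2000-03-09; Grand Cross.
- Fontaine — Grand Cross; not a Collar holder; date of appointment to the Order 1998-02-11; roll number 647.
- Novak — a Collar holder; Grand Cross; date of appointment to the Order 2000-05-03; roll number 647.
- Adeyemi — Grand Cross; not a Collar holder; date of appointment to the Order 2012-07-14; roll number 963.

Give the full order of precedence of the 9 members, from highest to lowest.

Ruiz, Quinn, Amari, Fontaine, Eriksen, Novak, Greco, Halvorsen, Adeyemi

By grade within the Order: Ruiz, Quinn, Amari, Fontaine, Eriksen, Novak, Greco, Halvorsen and Adeyemi (Grand Cross).
Among Ruiz, Quinn, Amari, Fontaine, Eriksen, Novak, Greco, Halvorsen and Adeyemi, by roll number (lower first): Ruiz (392) before Quinn (537) before Amari, Fontaine, Eriksen and Novak (647) before Greco and Halvorsen (865) before Adeyemi (963).
Among Amari, Fontaine, Eriksen and Novak, by date of appointment to the Order (earlier first): Amari (1995-11-05) before Fontaine (1998-02-11) before Eriksen (1998-08-21) before Novak (2000-05-03).
Among Greco and Halvorsen, by date of appointment to the Order (earlier first): Greco (2014-09-28) before Halvorsen (2014-11-16).
Full order: Ruiz, Quinn, Amari, Fontaine, Eriksen, Novak, Greco, Halvorsen, Adeyemi.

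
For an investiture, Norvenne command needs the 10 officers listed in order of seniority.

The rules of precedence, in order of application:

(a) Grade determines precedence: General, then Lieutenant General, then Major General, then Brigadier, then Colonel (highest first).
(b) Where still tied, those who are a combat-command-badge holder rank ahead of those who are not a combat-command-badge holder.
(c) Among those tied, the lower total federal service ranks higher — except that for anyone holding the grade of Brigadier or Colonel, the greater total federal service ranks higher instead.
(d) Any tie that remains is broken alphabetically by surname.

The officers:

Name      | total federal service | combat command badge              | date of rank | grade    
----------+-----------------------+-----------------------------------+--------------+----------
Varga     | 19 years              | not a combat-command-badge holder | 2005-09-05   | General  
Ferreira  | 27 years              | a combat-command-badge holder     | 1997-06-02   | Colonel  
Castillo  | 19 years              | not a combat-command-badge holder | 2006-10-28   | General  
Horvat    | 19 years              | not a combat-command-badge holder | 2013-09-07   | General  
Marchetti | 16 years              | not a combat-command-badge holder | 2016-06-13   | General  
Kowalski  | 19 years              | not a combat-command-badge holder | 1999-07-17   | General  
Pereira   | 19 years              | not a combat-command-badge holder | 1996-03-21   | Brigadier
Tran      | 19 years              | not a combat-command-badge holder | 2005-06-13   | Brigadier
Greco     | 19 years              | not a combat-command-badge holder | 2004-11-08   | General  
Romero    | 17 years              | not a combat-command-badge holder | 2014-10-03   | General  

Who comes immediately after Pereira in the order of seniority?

Tran

By grade: Marchetti, Romero, Castillo, Greco, Horvat, Kowalski and Varga (General); then Pereira and Tran (Brigadier); then Ferreira (Colonel).
Marchetti, Romero, Castillo, Greco, Horvat, Kowalski and Varga are each not a combat-command-badge holder, so the next rule applies.
Among Marchetti, Romero, Castillo, Greco, Horvat, Kowalski and Varga, by total federal service (lower first): Marchetti (16 years) before Romero (17 years) before Castillo, Greco, Horvat, Kowalski and Varga (19 years).
Among Castillo, Greco, Horvat, Kowalski and Varga, alphabetically by surname: Castillo before Greco before Horvat before Kowalski before Varga.
Pereira and Tran are each not a combat-command-badge holder, so the next rule applies.
Pereira and Tran both have total federal service 19 years, so the next rule applies.
Among Pereira and Tran, alphabetically by surname: Pereira before Tran.
Order: Marchetti, Romero, Castillo, Greco, Horvat, Kowalski, Varga, Pereira, Tran, Ferreira.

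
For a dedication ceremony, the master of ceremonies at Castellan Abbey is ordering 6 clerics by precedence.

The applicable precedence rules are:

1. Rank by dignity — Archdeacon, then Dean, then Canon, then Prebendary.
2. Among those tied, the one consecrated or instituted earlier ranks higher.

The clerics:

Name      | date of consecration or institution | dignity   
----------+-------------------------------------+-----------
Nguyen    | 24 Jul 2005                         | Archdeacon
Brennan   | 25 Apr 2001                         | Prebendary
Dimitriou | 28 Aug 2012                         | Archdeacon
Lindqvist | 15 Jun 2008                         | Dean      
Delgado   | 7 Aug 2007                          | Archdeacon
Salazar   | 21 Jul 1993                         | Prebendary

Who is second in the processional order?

Delgado

By dignity: Nguyen, Delgado and Dimitriou (Archdeacon); then Lindqvist (Dean); then Salazar and Brennan (Prebendary).
Among Nguyen, Delgado and Dimitriou, by date of consecration or institution (earlier first): Nguyen (24 Jul 2005) before Delgado (7 Aug 2007) before Dimitriou (28 Aug 2012).
Among Salazar and Brennan, by date of consecration or institution (earlier first): Salazar (21 Jul 1993) before Brennan (25 Apr 2001).
Order: Nguyen, Delgado, Dimitriou, Lindqvist, Salazar, Brennan.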